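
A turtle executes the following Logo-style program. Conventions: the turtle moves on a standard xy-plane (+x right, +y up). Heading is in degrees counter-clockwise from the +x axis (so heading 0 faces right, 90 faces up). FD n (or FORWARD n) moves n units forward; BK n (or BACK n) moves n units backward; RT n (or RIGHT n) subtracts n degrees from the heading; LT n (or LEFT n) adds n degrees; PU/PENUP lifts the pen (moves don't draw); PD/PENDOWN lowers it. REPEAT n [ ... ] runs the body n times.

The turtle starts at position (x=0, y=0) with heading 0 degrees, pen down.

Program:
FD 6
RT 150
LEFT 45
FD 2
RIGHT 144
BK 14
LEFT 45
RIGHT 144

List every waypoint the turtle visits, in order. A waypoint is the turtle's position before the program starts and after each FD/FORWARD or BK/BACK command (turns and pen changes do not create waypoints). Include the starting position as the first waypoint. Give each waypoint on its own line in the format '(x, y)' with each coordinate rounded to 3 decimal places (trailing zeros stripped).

Answer: (0, 0)
(6, 0)
(5.482, -1.932)
(10.5, -15.002)

Derivation:
Executing turtle program step by step:
Start: pos=(0,0), heading=0, pen down
FD 6: (0,0) -> (6,0) [heading=0, draw]
RT 150: heading 0 -> 210
LT 45: heading 210 -> 255
FD 2: (6,0) -> (5.482,-1.932) [heading=255, draw]
RT 144: heading 255 -> 111
BK 14: (5.482,-1.932) -> (10.5,-15.002) [heading=111, draw]
LT 45: heading 111 -> 156
RT 144: heading 156 -> 12
Final: pos=(10.5,-15.002), heading=12, 3 segment(s) drawn
Waypoints (4 total):
(0, 0)
(6, 0)
(5.482, -1.932)
(10.5, -15.002)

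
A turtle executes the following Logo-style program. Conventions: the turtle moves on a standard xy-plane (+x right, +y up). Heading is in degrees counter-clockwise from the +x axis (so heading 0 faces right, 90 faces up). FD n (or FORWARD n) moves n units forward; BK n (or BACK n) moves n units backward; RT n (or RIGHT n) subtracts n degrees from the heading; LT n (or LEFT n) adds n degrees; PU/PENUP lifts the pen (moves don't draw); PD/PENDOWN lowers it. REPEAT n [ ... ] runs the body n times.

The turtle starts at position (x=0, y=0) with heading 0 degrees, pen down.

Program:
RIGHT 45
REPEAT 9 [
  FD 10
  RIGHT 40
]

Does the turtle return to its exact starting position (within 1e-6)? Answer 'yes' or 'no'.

Answer: yes

Derivation:
Executing turtle program step by step:
Start: pos=(0,0), heading=0, pen down
RT 45: heading 0 -> 315
REPEAT 9 [
  -- iteration 1/9 --
  FD 10: (0,0) -> (7.071,-7.071) [heading=315, draw]
  RT 40: heading 315 -> 275
  -- iteration 2/9 --
  FD 10: (7.071,-7.071) -> (7.943,-17.033) [heading=275, draw]
  RT 40: heading 275 -> 235
  -- iteration 3/9 --
  FD 10: (7.943,-17.033) -> (2.207,-25.225) [heading=235, draw]
  RT 40: heading 235 -> 195
  -- iteration 4/9 --
  FD 10: (2.207,-25.225) -> (-7.452,-27.813) [heading=195, draw]
  RT 40: heading 195 -> 155
  -- iteration 5/9 --
  FD 10: (-7.452,-27.813) -> (-16.515,-23.587) [heading=155, draw]
  RT 40: heading 155 -> 115
  -- iteration 6/9 --
  FD 10: (-16.515,-23.587) -> (-20.742,-14.523) [heading=115, draw]
  RT 40: heading 115 -> 75
  -- iteration 7/9 --
  FD 10: (-20.742,-14.523) -> (-18.153,-4.864) [heading=75, draw]
  RT 40: heading 75 -> 35
  -- iteration 8/9 --
  FD 10: (-18.153,-4.864) -> (-9.962,0.872) [heading=35, draw]
  RT 40: heading 35 -> 355
  -- iteration 9/9 --
  FD 10: (-9.962,0.872) -> (0,0) [heading=355, draw]
  RT 40: heading 355 -> 315
]
Final: pos=(0,0), heading=315, 9 segment(s) drawn

Start position: (0, 0)
Final position: (0, 0)
Distance = 0; < 1e-6 -> CLOSED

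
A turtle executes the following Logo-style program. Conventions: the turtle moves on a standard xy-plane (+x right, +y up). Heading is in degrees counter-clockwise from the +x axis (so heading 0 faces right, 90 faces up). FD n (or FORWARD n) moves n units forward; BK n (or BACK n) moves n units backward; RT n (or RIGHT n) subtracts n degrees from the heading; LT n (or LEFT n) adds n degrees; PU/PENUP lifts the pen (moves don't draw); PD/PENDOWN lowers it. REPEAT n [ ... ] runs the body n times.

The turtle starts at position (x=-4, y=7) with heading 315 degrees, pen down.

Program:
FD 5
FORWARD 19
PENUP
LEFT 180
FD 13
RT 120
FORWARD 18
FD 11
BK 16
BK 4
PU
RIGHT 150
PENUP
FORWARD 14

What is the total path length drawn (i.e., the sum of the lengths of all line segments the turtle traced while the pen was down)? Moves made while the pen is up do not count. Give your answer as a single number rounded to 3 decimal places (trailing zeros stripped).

Executing turtle program step by step:
Start: pos=(-4,7), heading=315, pen down
FD 5: (-4,7) -> (-0.464,3.464) [heading=315, draw]
FD 19: (-0.464,3.464) -> (12.971,-9.971) [heading=315, draw]
PU: pen up
LT 180: heading 315 -> 135
FD 13: (12.971,-9.971) -> (3.778,-0.778) [heading=135, move]
RT 120: heading 135 -> 15
FD 18: (3.778,-0.778) -> (21.165,3.881) [heading=15, move]
FD 11: (21.165,3.881) -> (31.79,6.728) [heading=15, move]
BK 16: (31.79,6.728) -> (16.335,2.586) [heading=15, move]
BK 4: (16.335,2.586) -> (12.472,1.551) [heading=15, move]
PU: pen up
RT 150: heading 15 -> 225
PU: pen up
FD 14: (12.472,1.551) -> (2.572,-8.348) [heading=225, move]
Final: pos=(2.572,-8.348), heading=225, 2 segment(s) drawn

Segment lengths:
  seg 1: (-4,7) -> (-0.464,3.464), length = 5
  seg 2: (-0.464,3.464) -> (12.971,-9.971), length = 19
Total = 24

Answer: 24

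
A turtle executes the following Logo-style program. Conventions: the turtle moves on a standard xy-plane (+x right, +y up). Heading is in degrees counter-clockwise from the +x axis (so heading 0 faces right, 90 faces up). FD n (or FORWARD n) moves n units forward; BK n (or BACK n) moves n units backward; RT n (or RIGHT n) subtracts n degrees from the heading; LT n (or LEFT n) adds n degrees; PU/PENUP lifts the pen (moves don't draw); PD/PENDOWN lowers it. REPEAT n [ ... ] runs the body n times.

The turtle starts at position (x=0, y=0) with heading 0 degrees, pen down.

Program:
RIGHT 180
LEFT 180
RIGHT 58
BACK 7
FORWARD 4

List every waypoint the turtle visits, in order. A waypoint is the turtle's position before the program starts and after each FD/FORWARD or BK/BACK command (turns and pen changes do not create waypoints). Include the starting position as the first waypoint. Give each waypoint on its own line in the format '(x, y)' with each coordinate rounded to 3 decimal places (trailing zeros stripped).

Executing turtle program step by step:
Start: pos=(0,0), heading=0, pen down
RT 180: heading 0 -> 180
LT 180: heading 180 -> 0
RT 58: heading 0 -> 302
BK 7: (0,0) -> (-3.709,5.936) [heading=302, draw]
FD 4: (-3.709,5.936) -> (-1.59,2.544) [heading=302, draw]
Final: pos=(-1.59,2.544), heading=302, 2 segment(s) drawn
Waypoints (3 total):
(0, 0)
(-3.709, 5.936)
(-1.59, 2.544)

Answer: (0, 0)
(-3.709, 5.936)
(-1.59, 2.544)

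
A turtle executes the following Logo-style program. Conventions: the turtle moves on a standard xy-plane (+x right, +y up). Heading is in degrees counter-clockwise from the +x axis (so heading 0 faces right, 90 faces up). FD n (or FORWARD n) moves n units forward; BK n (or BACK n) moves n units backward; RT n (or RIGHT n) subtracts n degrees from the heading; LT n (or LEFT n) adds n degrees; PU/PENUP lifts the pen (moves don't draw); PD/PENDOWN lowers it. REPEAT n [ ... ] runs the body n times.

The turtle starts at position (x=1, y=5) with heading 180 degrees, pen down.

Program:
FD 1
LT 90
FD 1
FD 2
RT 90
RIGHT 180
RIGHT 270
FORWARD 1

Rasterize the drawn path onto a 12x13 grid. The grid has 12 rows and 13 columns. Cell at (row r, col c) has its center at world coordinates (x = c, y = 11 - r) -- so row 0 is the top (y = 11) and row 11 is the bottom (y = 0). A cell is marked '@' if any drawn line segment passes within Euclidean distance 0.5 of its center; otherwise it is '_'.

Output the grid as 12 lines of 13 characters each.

Segment 0: (1,5) -> (0,5)
Segment 1: (0,5) -> (-0,4)
Segment 2: (-0,4) -> (-0,2)
Segment 3: (-0,2) -> (-0,3)

Answer: _____________
_____________
_____________
_____________
_____________
_____________
@@___________
@____________
@____________
@____________
_____________
_____________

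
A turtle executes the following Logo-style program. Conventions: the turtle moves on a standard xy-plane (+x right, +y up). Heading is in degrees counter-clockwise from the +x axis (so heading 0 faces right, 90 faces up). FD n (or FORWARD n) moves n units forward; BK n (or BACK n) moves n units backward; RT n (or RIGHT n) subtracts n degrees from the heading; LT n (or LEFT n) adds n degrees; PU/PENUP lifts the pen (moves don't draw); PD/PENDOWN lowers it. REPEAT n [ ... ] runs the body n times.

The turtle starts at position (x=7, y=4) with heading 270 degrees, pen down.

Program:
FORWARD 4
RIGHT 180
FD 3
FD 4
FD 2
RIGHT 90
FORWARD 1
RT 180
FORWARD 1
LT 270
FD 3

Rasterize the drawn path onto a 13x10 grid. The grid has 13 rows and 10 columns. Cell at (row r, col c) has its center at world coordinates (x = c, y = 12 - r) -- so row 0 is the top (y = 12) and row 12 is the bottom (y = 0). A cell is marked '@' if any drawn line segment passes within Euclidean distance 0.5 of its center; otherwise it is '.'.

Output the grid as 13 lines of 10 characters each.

Segment 0: (7,4) -> (7,0)
Segment 1: (7,0) -> (7,3)
Segment 2: (7,3) -> (7,7)
Segment 3: (7,7) -> (7,9)
Segment 4: (7,9) -> (8,9)
Segment 5: (8,9) -> (7,9)
Segment 6: (7,9) -> (7,12)

Answer: .......@..
.......@..
.......@..
.......@@.
.......@..
.......@..
.......@..
.......@..
.......@..
.......@..
.......@..
.......@..
.......@..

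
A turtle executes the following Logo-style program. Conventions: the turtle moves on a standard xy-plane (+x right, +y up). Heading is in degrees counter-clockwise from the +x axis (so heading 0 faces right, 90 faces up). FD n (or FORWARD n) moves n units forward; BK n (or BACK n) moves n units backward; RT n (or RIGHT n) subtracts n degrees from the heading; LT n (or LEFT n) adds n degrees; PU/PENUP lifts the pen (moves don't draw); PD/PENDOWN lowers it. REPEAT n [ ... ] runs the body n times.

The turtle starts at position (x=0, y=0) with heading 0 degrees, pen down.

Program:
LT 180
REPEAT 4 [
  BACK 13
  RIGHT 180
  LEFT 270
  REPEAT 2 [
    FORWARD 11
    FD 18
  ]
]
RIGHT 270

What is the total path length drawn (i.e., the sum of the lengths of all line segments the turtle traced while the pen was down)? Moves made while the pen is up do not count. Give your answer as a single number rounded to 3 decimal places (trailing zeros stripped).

Executing turtle program step by step:
Start: pos=(0,0), heading=0, pen down
LT 180: heading 0 -> 180
REPEAT 4 [
  -- iteration 1/4 --
  BK 13: (0,0) -> (13,0) [heading=180, draw]
  RT 180: heading 180 -> 0
  LT 270: heading 0 -> 270
  REPEAT 2 [
    -- iteration 1/2 --
    FD 11: (13,0) -> (13,-11) [heading=270, draw]
    FD 18: (13,-11) -> (13,-29) [heading=270, draw]
    -- iteration 2/2 --
    FD 11: (13,-29) -> (13,-40) [heading=270, draw]
    FD 18: (13,-40) -> (13,-58) [heading=270, draw]
  ]
  -- iteration 2/4 --
  BK 13: (13,-58) -> (13,-45) [heading=270, draw]
  RT 180: heading 270 -> 90
  LT 270: heading 90 -> 0
  REPEAT 2 [
    -- iteration 1/2 --
    FD 11: (13,-45) -> (24,-45) [heading=0, draw]
    FD 18: (24,-45) -> (42,-45) [heading=0, draw]
    -- iteration 2/2 --
    FD 11: (42,-45) -> (53,-45) [heading=0, draw]
    FD 18: (53,-45) -> (71,-45) [heading=0, draw]
  ]
  -- iteration 3/4 --
  BK 13: (71,-45) -> (58,-45) [heading=0, draw]
  RT 180: heading 0 -> 180
  LT 270: heading 180 -> 90
  REPEAT 2 [
    -- iteration 1/2 --
    FD 11: (58,-45) -> (58,-34) [heading=90, draw]
    FD 18: (58,-34) -> (58,-16) [heading=90, draw]
    -- iteration 2/2 --
    FD 11: (58,-16) -> (58,-5) [heading=90, draw]
    FD 18: (58,-5) -> (58,13) [heading=90, draw]
  ]
  -- iteration 4/4 --
  BK 13: (58,13) -> (58,0) [heading=90, draw]
  RT 180: heading 90 -> 270
  LT 270: heading 270 -> 180
  REPEAT 2 [
    -- iteration 1/2 --
    FD 11: (58,0) -> (47,0) [heading=180, draw]
    FD 18: (47,0) -> (29,0) [heading=180, draw]
    -- iteration 2/2 --
    FD 11: (29,0) -> (18,0) [heading=180, draw]
    FD 18: (18,0) -> (0,0) [heading=180, draw]
  ]
]
RT 270: heading 180 -> 270
Final: pos=(0,0), heading=270, 20 segment(s) drawn

Segment lengths:
  seg 1: (0,0) -> (13,0), length = 13
  seg 2: (13,0) -> (13,-11), length = 11
  seg 3: (13,-11) -> (13,-29), length = 18
  seg 4: (13,-29) -> (13,-40), length = 11
  seg 5: (13,-40) -> (13,-58), length = 18
  seg 6: (13,-58) -> (13,-45), length = 13
  seg 7: (13,-45) -> (24,-45), length = 11
  seg 8: (24,-45) -> (42,-45), length = 18
  seg 9: (42,-45) -> (53,-45), length = 11
  seg 10: (53,-45) -> (71,-45), length = 18
  seg 11: (71,-45) -> (58,-45), length = 13
  seg 12: (58,-45) -> (58,-34), length = 11
  seg 13: (58,-34) -> (58,-16), length = 18
  seg 14: (58,-16) -> (58,-5), length = 11
  seg 15: (58,-5) -> (58,13), length = 18
  seg 16: (58,13) -> (58,0), length = 13
  seg 17: (58,0) -> (47,0), length = 11
  seg 18: (47,0) -> (29,0), length = 18
  seg 19: (29,0) -> (18,0), length = 11
  seg 20: (18,0) -> (0,0), length = 18
Total = 284

Answer: 284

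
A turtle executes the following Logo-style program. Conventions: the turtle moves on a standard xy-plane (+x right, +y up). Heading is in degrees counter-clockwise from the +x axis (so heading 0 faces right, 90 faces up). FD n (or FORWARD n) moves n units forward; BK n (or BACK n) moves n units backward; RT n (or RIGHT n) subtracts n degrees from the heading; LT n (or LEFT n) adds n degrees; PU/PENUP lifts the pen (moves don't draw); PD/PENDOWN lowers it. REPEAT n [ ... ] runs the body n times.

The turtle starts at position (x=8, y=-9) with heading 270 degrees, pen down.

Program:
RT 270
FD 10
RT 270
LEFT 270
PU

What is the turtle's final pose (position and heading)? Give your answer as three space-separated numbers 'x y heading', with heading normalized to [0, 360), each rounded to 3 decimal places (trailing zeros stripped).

Answer: 18 -9 0

Derivation:
Executing turtle program step by step:
Start: pos=(8,-9), heading=270, pen down
RT 270: heading 270 -> 0
FD 10: (8,-9) -> (18,-9) [heading=0, draw]
RT 270: heading 0 -> 90
LT 270: heading 90 -> 0
PU: pen up
Final: pos=(18,-9), heading=0, 1 segment(s) drawn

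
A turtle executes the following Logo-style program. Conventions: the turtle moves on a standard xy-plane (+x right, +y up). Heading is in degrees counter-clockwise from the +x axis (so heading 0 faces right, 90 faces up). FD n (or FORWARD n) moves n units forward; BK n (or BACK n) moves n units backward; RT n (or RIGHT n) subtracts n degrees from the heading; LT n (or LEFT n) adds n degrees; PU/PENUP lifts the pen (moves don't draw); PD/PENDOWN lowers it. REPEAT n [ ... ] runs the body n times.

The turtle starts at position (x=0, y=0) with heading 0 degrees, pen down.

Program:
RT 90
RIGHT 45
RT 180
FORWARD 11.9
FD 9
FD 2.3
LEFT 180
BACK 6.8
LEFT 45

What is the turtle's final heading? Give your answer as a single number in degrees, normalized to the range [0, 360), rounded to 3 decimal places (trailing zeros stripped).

Executing turtle program step by step:
Start: pos=(0,0), heading=0, pen down
RT 90: heading 0 -> 270
RT 45: heading 270 -> 225
RT 180: heading 225 -> 45
FD 11.9: (0,0) -> (8.415,8.415) [heading=45, draw]
FD 9: (8.415,8.415) -> (14.779,14.779) [heading=45, draw]
FD 2.3: (14.779,14.779) -> (16.405,16.405) [heading=45, draw]
LT 180: heading 45 -> 225
BK 6.8: (16.405,16.405) -> (21.213,21.213) [heading=225, draw]
LT 45: heading 225 -> 270
Final: pos=(21.213,21.213), heading=270, 4 segment(s) drawn

Answer: 270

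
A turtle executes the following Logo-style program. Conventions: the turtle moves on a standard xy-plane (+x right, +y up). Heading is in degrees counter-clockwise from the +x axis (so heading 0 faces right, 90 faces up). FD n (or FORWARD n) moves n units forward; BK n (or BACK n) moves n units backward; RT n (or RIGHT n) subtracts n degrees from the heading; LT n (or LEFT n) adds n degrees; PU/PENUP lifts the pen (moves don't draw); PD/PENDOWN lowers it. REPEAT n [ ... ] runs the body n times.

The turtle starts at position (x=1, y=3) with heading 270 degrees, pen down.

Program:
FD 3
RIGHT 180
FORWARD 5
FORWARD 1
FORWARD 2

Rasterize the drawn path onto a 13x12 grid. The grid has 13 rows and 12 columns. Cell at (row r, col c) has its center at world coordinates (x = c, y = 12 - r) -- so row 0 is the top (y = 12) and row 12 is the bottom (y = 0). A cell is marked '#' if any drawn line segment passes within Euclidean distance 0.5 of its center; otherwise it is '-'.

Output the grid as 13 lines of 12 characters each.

Answer: ------------
------------
------------
------------
-#----------
-#----------
-#----------
-#----------
-#----------
-#----------
-#----------
-#----------
-#----------

Derivation:
Segment 0: (1,3) -> (1,0)
Segment 1: (1,0) -> (1,5)
Segment 2: (1,5) -> (1,6)
Segment 3: (1,6) -> (1,8)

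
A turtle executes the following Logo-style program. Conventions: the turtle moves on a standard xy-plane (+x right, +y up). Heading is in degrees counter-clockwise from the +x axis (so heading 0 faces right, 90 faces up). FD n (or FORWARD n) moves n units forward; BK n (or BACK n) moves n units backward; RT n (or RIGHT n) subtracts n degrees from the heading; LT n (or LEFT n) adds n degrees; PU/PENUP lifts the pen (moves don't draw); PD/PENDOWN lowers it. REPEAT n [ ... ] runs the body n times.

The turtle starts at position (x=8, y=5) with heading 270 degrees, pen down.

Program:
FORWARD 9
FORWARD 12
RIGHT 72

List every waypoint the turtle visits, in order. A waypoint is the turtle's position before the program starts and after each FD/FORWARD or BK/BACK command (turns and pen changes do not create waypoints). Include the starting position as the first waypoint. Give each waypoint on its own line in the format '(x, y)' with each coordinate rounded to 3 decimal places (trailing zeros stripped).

Answer: (8, 5)
(8, -4)
(8, -16)

Derivation:
Executing turtle program step by step:
Start: pos=(8,5), heading=270, pen down
FD 9: (8,5) -> (8,-4) [heading=270, draw]
FD 12: (8,-4) -> (8,-16) [heading=270, draw]
RT 72: heading 270 -> 198
Final: pos=(8,-16), heading=198, 2 segment(s) drawn
Waypoints (3 total):
(8, 5)
(8, -4)
(8, -16)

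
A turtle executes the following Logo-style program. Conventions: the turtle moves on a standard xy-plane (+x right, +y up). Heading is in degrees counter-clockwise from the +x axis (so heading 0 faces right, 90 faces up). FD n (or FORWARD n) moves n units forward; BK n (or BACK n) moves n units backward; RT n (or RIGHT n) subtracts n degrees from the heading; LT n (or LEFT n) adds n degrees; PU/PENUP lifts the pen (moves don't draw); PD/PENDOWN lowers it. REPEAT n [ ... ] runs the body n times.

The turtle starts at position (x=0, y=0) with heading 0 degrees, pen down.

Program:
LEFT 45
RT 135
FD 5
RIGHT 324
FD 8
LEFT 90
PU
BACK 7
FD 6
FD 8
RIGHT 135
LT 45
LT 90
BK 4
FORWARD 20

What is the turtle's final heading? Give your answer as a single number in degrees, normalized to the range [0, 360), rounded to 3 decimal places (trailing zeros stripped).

Executing turtle program step by step:
Start: pos=(0,0), heading=0, pen down
LT 45: heading 0 -> 45
RT 135: heading 45 -> 270
FD 5: (0,0) -> (0,-5) [heading=270, draw]
RT 324: heading 270 -> 306
FD 8: (0,-5) -> (4.702,-11.472) [heading=306, draw]
LT 90: heading 306 -> 36
PU: pen up
BK 7: (4.702,-11.472) -> (-0.961,-15.587) [heading=36, move]
FD 6: (-0.961,-15.587) -> (3.893,-12.06) [heading=36, move]
FD 8: (3.893,-12.06) -> (10.365,-7.358) [heading=36, move]
RT 135: heading 36 -> 261
LT 45: heading 261 -> 306
LT 90: heading 306 -> 36
BK 4: (10.365,-7.358) -> (7.129,-9.709) [heading=36, move]
FD 20: (7.129,-9.709) -> (23.31,2.047) [heading=36, move]
Final: pos=(23.31,2.047), heading=36, 2 segment(s) drawn

Answer: 36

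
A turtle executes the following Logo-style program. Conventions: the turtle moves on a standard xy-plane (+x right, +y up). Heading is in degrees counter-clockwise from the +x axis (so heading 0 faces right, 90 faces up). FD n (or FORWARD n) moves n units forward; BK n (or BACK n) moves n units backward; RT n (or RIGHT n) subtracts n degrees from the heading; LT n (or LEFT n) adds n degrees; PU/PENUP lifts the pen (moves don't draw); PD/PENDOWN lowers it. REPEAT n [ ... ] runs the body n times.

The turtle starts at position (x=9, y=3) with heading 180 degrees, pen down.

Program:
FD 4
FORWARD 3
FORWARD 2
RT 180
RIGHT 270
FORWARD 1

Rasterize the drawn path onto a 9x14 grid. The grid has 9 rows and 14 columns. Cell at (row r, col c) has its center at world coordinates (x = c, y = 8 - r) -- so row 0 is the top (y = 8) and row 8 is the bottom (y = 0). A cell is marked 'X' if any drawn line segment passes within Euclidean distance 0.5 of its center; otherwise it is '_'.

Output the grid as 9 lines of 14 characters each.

Answer: ______________
______________
______________
______________
X_____________
XXXXXXXXXX____
______________
______________
______________

Derivation:
Segment 0: (9,3) -> (5,3)
Segment 1: (5,3) -> (2,3)
Segment 2: (2,3) -> (0,3)
Segment 3: (0,3) -> (-0,4)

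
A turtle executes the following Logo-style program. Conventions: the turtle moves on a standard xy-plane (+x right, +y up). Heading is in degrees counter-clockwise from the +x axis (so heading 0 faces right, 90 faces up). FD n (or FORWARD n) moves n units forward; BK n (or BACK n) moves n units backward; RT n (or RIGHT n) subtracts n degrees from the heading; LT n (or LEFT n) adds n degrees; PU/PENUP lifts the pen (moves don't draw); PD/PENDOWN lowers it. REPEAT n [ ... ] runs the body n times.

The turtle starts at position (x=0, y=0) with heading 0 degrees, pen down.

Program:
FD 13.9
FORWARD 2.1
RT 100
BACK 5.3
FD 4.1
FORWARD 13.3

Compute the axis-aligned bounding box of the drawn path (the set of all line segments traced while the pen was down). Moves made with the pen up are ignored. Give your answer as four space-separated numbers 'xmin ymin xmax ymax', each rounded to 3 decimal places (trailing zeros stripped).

Executing turtle program step by step:
Start: pos=(0,0), heading=0, pen down
FD 13.9: (0,0) -> (13.9,0) [heading=0, draw]
FD 2.1: (13.9,0) -> (16,0) [heading=0, draw]
RT 100: heading 0 -> 260
BK 5.3: (16,0) -> (16.92,5.219) [heading=260, draw]
FD 4.1: (16.92,5.219) -> (16.208,1.182) [heading=260, draw]
FD 13.3: (16.208,1.182) -> (13.899,-11.916) [heading=260, draw]
Final: pos=(13.899,-11.916), heading=260, 5 segment(s) drawn

Segment endpoints: x in {0, 13.899, 13.9, 16, 16.208, 16.92}, y in {-11.916, 0, 1.182, 5.219}
xmin=0, ymin=-11.916, xmax=16.92, ymax=5.219

Answer: 0 -11.916 16.92 5.219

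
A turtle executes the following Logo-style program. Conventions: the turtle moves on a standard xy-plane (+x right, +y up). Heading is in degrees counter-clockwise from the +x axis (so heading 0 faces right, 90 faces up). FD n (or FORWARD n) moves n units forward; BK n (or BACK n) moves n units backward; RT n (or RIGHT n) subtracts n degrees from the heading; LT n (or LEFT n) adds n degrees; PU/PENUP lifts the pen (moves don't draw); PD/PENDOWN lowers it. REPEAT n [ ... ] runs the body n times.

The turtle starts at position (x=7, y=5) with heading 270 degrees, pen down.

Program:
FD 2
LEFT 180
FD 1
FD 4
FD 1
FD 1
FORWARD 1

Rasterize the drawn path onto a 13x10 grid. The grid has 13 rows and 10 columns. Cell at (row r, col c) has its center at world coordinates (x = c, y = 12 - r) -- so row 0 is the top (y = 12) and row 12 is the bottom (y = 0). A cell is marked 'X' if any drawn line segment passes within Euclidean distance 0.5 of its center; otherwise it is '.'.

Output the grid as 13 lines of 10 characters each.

Segment 0: (7,5) -> (7,3)
Segment 1: (7,3) -> (7,4)
Segment 2: (7,4) -> (7,8)
Segment 3: (7,8) -> (7,9)
Segment 4: (7,9) -> (7,10)
Segment 5: (7,10) -> (7,11)

Answer: ..........
.......X..
.......X..
.......X..
.......X..
.......X..
.......X..
.......X..
.......X..
.......X..
..........
..........
..........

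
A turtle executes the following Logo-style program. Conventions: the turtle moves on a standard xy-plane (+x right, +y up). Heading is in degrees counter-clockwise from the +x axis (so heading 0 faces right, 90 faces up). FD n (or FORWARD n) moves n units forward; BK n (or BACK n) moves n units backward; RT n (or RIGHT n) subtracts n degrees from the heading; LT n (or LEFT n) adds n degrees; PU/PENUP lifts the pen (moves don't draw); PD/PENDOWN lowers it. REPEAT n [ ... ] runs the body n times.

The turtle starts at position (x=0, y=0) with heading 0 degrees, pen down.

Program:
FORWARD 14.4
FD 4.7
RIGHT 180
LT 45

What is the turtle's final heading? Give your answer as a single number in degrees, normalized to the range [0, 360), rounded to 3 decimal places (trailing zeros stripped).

Executing turtle program step by step:
Start: pos=(0,0), heading=0, pen down
FD 14.4: (0,0) -> (14.4,0) [heading=0, draw]
FD 4.7: (14.4,0) -> (19.1,0) [heading=0, draw]
RT 180: heading 0 -> 180
LT 45: heading 180 -> 225
Final: pos=(19.1,0), heading=225, 2 segment(s) drawn

Answer: 225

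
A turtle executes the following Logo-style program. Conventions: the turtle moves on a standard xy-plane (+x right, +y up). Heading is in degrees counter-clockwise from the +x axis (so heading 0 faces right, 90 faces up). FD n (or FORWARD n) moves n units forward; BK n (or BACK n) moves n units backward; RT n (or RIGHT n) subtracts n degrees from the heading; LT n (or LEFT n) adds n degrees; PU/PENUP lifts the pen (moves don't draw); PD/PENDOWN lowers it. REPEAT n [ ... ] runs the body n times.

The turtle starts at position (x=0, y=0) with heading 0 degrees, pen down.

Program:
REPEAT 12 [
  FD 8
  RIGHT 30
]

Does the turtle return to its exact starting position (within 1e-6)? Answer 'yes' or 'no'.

Answer: yes

Derivation:
Executing turtle program step by step:
Start: pos=(0,0), heading=0, pen down
REPEAT 12 [
  -- iteration 1/12 --
  FD 8: (0,0) -> (8,0) [heading=0, draw]
  RT 30: heading 0 -> 330
  -- iteration 2/12 --
  FD 8: (8,0) -> (14.928,-4) [heading=330, draw]
  RT 30: heading 330 -> 300
  -- iteration 3/12 --
  FD 8: (14.928,-4) -> (18.928,-10.928) [heading=300, draw]
  RT 30: heading 300 -> 270
  -- iteration 4/12 --
  FD 8: (18.928,-10.928) -> (18.928,-18.928) [heading=270, draw]
  RT 30: heading 270 -> 240
  -- iteration 5/12 --
  FD 8: (18.928,-18.928) -> (14.928,-25.856) [heading=240, draw]
  RT 30: heading 240 -> 210
  -- iteration 6/12 --
  FD 8: (14.928,-25.856) -> (8,-29.856) [heading=210, draw]
  RT 30: heading 210 -> 180
  -- iteration 7/12 --
  FD 8: (8,-29.856) -> (0,-29.856) [heading=180, draw]
  RT 30: heading 180 -> 150
  -- iteration 8/12 --
  FD 8: (0,-29.856) -> (-6.928,-25.856) [heading=150, draw]
  RT 30: heading 150 -> 120
  -- iteration 9/12 --
  FD 8: (-6.928,-25.856) -> (-10.928,-18.928) [heading=120, draw]
  RT 30: heading 120 -> 90
  -- iteration 10/12 --
  FD 8: (-10.928,-18.928) -> (-10.928,-10.928) [heading=90, draw]
  RT 30: heading 90 -> 60
  -- iteration 11/12 --
  FD 8: (-10.928,-10.928) -> (-6.928,-4) [heading=60, draw]
  RT 30: heading 60 -> 30
  -- iteration 12/12 --
  FD 8: (-6.928,-4) -> (0,0) [heading=30, draw]
  RT 30: heading 30 -> 0
]
Final: pos=(0,0), heading=0, 12 segment(s) drawn

Start position: (0, 0)
Final position: (0, 0)
Distance = 0; < 1e-6 -> CLOSED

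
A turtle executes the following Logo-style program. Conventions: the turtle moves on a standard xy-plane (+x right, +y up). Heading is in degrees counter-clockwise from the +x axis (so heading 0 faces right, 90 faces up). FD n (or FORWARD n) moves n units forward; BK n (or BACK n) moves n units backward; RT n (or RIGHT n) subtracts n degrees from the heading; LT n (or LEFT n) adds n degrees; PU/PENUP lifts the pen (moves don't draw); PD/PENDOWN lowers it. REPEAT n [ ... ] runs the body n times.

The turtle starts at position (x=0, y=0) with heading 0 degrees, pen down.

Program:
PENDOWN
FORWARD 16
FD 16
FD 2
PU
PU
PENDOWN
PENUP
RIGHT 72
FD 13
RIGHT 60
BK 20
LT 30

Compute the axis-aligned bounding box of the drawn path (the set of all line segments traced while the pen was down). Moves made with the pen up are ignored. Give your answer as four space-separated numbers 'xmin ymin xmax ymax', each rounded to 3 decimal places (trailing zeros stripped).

Executing turtle program step by step:
Start: pos=(0,0), heading=0, pen down
PD: pen down
FD 16: (0,0) -> (16,0) [heading=0, draw]
FD 16: (16,0) -> (32,0) [heading=0, draw]
FD 2: (32,0) -> (34,0) [heading=0, draw]
PU: pen up
PU: pen up
PD: pen down
PU: pen up
RT 72: heading 0 -> 288
FD 13: (34,0) -> (38.017,-12.364) [heading=288, move]
RT 60: heading 288 -> 228
BK 20: (38.017,-12.364) -> (51.4,2.499) [heading=228, move]
LT 30: heading 228 -> 258
Final: pos=(51.4,2.499), heading=258, 3 segment(s) drawn

Segment endpoints: x in {0, 16, 32, 34}, y in {0}
xmin=0, ymin=0, xmax=34, ymax=0

Answer: 0 0 34 0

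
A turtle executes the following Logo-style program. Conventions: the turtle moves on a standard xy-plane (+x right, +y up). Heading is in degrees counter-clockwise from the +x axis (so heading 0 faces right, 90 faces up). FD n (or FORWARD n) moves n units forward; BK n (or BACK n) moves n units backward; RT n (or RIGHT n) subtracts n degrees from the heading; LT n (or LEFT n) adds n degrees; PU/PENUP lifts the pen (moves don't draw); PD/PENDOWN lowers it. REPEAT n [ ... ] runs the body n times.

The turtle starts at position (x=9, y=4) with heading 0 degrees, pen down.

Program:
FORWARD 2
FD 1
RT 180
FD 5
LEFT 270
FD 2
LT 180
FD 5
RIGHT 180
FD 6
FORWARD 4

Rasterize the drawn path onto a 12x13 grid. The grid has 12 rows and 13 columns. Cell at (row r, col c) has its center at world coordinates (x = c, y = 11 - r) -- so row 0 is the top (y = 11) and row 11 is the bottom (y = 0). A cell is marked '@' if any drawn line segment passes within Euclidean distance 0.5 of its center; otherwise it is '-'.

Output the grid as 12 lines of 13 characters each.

Answer: -------@-----
-------@-----
-------@-----
-------@-----
-------@-----
-------@-----
-------@-----
-------@@@@@@
-------@-----
-------@-----
-------@-----
-------------

Derivation:
Segment 0: (9,4) -> (11,4)
Segment 1: (11,4) -> (12,4)
Segment 2: (12,4) -> (7,4)
Segment 3: (7,4) -> (7,6)
Segment 4: (7,6) -> (7,1)
Segment 5: (7,1) -> (7,7)
Segment 6: (7,7) -> (7,11)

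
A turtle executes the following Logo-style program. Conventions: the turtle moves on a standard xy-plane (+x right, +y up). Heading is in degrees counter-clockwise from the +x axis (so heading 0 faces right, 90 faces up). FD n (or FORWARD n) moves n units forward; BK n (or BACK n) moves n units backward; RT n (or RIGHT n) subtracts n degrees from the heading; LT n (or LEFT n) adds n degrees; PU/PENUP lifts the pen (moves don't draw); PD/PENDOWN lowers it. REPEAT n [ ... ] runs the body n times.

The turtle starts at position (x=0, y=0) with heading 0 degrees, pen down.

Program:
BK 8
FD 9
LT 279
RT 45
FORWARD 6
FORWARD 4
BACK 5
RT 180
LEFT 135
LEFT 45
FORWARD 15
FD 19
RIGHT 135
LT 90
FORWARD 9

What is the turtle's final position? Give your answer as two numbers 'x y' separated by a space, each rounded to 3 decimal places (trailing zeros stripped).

Executing turtle program step by step:
Start: pos=(0,0), heading=0, pen down
BK 8: (0,0) -> (-8,0) [heading=0, draw]
FD 9: (-8,0) -> (1,0) [heading=0, draw]
LT 279: heading 0 -> 279
RT 45: heading 279 -> 234
FD 6: (1,0) -> (-2.527,-4.854) [heading=234, draw]
FD 4: (-2.527,-4.854) -> (-4.878,-8.09) [heading=234, draw]
BK 5: (-4.878,-8.09) -> (-1.939,-4.045) [heading=234, draw]
RT 180: heading 234 -> 54
LT 135: heading 54 -> 189
LT 45: heading 189 -> 234
FD 15: (-1.939,-4.045) -> (-10.756,-16.18) [heading=234, draw]
FD 19: (-10.756,-16.18) -> (-21.924,-31.552) [heading=234, draw]
RT 135: heading 234 -> 99
LT 90: heading 99 -> 189
FD 9: (-21.924,-31.552) -> (-30.813,-32.96) [heading=189, draw]
Final: pos=(-30.813,-32.96), heading=189, 8 segment(s) drawn

Answer: -30.813 -32.96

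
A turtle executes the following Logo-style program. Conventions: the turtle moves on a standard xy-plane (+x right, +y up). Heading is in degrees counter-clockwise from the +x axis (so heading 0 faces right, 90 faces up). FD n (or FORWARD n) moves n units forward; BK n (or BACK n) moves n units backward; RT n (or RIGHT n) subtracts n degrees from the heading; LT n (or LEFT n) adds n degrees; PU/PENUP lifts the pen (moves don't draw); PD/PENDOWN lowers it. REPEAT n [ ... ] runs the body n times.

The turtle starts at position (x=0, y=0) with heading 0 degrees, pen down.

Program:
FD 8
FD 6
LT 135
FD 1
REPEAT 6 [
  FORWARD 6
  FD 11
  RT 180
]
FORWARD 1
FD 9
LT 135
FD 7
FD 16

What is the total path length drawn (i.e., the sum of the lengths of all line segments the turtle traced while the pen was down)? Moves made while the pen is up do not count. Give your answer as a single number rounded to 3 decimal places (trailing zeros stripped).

Executing turtle program step by step:
Start: pos=(0,0), heading=0, pen down
FD 8: (0,0) -> (8,0) [heading=0, draw]
FD 6: (8,0) -> (14,0) [heading=0, draw]
LT 135: heading 0 -> 135
FD 1: (14,0) -> (13.293,0.707) [heading=135, draw]
REPEAT 6 [
  -- iteration 1/6 --
  FD 6: (13.293,0.707) -> (9.05,4.95) [heading=135, draw]
  FD 11: (9.05,4.95) -> (1.272,12.728) [heading=135, draw]
  RT 180: heading 135 -> 315
  -- iteration 2/6 --
  FD 6: (1.272,12.728) -> (5.515,8.485) [heading=315, draw]
  FD 11: (5.515,8.485) -> (13.293,0.707) [heading=315, draw]
  RT 180: heading 315 -> 135
  -- iteration 3/6 --
  FD 6: (13.293,0.707) -> (9.05,4.95) [heading=135, draw]
  FD 11: (9.05,4.95) -> (1.272,12.728) [heading=135, draw]
  RT 180: heading 135 -> 315
  -- iteration 4/6 --
  FD 6: (1.272,12.728) -> (5.515,8.485) [heading=315, draw]
  FD 11: (5.515,8.485) -> (13.293,0.707) [heading=315, draw]
  RT 180: heading 315 -> 135
  -- iteration 5/6 --
  FD 6: (13.293,0.707) -> (9.05,4.95) [heading=135, draw]
  FD 11: (9.05,4.95) -> (1.272,12.728) [heading=135, draw]
  RT 180: heading 135 -> 315
  -- iteration 6/6 --
  FD 6: (1.272,12.728) -> (5.515,8.485) [heading=315, draw]
  FD 11: (5.515,8.485) -> (13.293,0.707) [heading=315, draw]
  RT 180: heading 315 -> 135
]
FD 1: (13.293,0.707) -> (12.586,1.414) [heading=135, draw]
FD 9: (12.586,1.414) -> (6.222,7.778) [heading=135, draw]
LT 135: heading 135 -> 270
FD 7: (6.222,7.778) -> (6.222,0.778) [heading=270, draw]
FD 16: (6.222,0.778) -> (6.222,-15.222) [heading=270, draw]
Final: pos=(6.222,-15.222), heading=270, 19 segment(s) drawn

Segment lengths:
  seg 1: (0,0) -> (8,0), length = 8
  seg 2: (8,0) -> (14,0), length = 6
  seg 3: (14,0) -> (13.293,0.707), length = 1
  seg 4: (13.293,0.707) -> (9.05,4.95), length = 6
  seg 5: (9.05,4.95) -> (1.272,12.728), length = 11
  seg 6: (1.272,12.728) -> (5.515,8.485), length = 6
  seg 7: (5.515,8.485) -> (13.293,0.707), length = 11
  seg 8: (13.293,0.707) -> (9.05,4.95), length = 6
  seg 9: (9.05,4.95) -> (1.272,12.728), length = 11
  seg 10: (1.272,12.728) -> (5.515,8.485), length = 6
  seg 11: (5.515,8.485) -> (13.293,0.707), length = 11
  seg 12: (13.293,0.707) -> (9.05,4.95), length = 6
  seg 13: (9.05,4.95) -> (1.272,12.728), length = 11
  seg 14: (1.272,12.728) -> (5.515,8.485), length = 6
  seg 15: (5.515,8.485) -> (13.293,0.707), length = 11
  seg 16: (13.293,0.707) -> (12.586,1.414), length = 1
  seg 17: (12.586,1.414) -> (6.222,7.778), length = 9
  seg 18: (6.222,7.778) -> (6.222,0.778), length = 7
  seg 19: (6.222,0.778) -> (6.222,-15.222), length = 16
Total = 150

Answer: 150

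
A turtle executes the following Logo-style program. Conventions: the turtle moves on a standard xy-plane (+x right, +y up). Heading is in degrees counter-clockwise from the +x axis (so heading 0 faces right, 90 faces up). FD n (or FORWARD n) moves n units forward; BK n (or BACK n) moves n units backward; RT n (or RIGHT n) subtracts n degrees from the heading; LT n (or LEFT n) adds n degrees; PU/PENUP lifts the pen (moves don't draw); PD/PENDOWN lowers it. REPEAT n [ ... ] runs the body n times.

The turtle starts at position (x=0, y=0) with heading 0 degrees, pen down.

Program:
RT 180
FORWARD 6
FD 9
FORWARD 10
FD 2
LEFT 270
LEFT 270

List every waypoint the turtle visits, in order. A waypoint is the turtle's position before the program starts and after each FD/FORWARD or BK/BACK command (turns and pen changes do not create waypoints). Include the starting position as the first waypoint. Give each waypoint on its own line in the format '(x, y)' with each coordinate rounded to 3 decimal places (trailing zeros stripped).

Answer: (0, 0)
(-6, 0)
(-15, 0)
(-25, 0)
(-27, 0)

Derivation:
Executing turtle program step by step:
Start: pos=(0,0), heading=0, pen down
RT 180: heading 0 -> 180
FD 6: (0,0) -> (-6,0) [heading=180, draw]
FD 9: (-6,0) -> (-15,0) [heading=180, draw]
FD 10: (-15,0) -> (-25,0) [heading=180, draw]
FD 2: (-25,0) -> (-27,0) [heading=180, draw]
LT 270: heading 180 -> 90
LT 270: heading 90 -> 0
Final: pos=(-27,0), heading=0, 4 segment(s) drawn
Waypoints (5 total):
(0, 0)
(-6, 0)
(-15, 0)
(-25, 0)
(-27, 0)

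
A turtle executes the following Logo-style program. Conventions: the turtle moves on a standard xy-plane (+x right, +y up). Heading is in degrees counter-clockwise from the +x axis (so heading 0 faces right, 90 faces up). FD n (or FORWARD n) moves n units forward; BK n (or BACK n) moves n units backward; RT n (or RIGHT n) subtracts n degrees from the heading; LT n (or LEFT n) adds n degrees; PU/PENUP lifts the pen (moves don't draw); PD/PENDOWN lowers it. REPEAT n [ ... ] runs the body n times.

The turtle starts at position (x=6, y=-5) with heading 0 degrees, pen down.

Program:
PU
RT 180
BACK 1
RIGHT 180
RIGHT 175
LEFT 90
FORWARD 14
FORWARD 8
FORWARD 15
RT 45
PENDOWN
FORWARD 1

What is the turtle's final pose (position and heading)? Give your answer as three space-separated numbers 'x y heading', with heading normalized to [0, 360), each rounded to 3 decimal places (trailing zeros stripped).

Executing turtle program step by step:
Start: pos=(6,-5), heading=0, pen down
PU: pen up
RT 180: heading 0 -> 180
BK 1: (6,-5) -> (7,-5) [heading=180, move]
RT 180: heading 180 -> 0
RT 175: heading 0 -> 185
LT 90: heading 185 -> 275
FD 14: (7,-5) -> (8.22,-18.947) [heading=275, move]
FD 8: (8.22,-18.947) -> (8.917,-26.916) [heading=275, move]
FD 15: (8.917,-26.916) -> (10.225,-41.859) [heading=275, move]
RT 45: heading 275 -> 230
PD: pen down
FD 1: (10.225,-41.859) -> (9.582,-42.625) [heading=230, draw]
Final: pos=(9.582,-42.625), heading=230, 1 segment(s) drawn

Answer: 9.582 -42.625 230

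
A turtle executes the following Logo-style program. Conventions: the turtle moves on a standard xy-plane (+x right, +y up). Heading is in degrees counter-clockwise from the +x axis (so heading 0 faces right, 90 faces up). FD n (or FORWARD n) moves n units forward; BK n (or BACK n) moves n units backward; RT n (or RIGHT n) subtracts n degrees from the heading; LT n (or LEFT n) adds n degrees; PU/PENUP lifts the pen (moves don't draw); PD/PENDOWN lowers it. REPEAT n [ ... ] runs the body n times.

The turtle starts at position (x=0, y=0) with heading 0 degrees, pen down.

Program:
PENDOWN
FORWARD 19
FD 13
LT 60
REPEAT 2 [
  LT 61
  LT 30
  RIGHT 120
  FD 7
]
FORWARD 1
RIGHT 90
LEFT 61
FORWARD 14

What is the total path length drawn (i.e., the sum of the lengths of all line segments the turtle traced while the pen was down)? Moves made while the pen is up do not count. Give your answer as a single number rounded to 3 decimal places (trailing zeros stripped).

Answer: 61

Derivation:
Executing turtle program step by step:
Start: pos=(0,0), heading=0, pen down
PD: pen down
FD 19: (0,0) -> (19,0) [heading=0, draw]
FD 13: (19,0) -> (32,0) [heading=0, draw]
LT 60: heading 0 -> 60
REPEAT 2 [
  -- iteration 1/2 --
  LT 61: heading 60 -> 121
  LT 30: heading 121 -> 151
  RT 120: heading 151 -> 31
  FD 7: (32,0) -> (38,3.605) [heading=31, draw]
  -- iteration 2/2 --
  LT 61: heading 31 -> 92
  LT 30: heading 92 -> 122
  RT 120: heading 122 -> 2
  FD 7: (38,3.605) -> (44.996,3.85) [heading=2, draw]
]
FD 1: (44.996,3.85) -> (45.995,3.884) [heading=2, draw]
RT 90: heading 2 -> 272
LT 61: heading 272 -> 333
FD 14: (45.995,3.884) -> (58.469,-2.471) [heading=333, draw]
Final: pos=(58.469,-2.471), heading=333, 6 segment(s) drawn

Segment lengths:
  seg 1: (0,0) -> (19,0), length = 19
  seg 2: (19,0) -> (32,0), length = 13
  seg 3: (32,0) -> (38,3.605), length = 7
  seg 4: (38,3.605) -> (44.996,3.85), length = 7
  seg 5: (44.996,3.85) -> (45.995,3.884), length = 1
  seg 6: (45.995,3.884) -> (58.469,-2.471), length = 14
Total = 61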